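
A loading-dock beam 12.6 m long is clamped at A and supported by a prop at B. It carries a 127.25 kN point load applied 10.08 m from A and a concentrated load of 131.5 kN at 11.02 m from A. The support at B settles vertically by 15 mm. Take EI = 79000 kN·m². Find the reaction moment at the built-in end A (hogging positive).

Choose R_B as the redundant. The primary structure is the cantilever fixed at A.
Deflection at B on the released cantilever, summing each load's contribution:
  point load 127.25 at a = 10.08: Pa²(3L − a)/(6EI) = 59734/EI
  point load 131.5 at a = 11.02: Pa²(3L − a)/(6EI) = 71277/EI
  δ_0 = 131011/EI
Tip deflection under a unit load at B: L³/(3EI) = 666.8/EI.
With EI = 79000 kN·m²: δ_0 = 1.6584 m and δ_{BB} = 0.00844 m/kN.
Compatibility — the beam at B must follow the support down by 0.015 m: δ_0 − R_B·δ_{BB} = 0.015, so R_B = (1.6584 − 0.015)/0.00844 = 194.7 kN.
Moment equilibrium about A: M_A = Σ(load moments about A) − R_B·L = 2732 − 194.7×12.6 = 278.6 kN·m.

M_A = 278.6 kN·m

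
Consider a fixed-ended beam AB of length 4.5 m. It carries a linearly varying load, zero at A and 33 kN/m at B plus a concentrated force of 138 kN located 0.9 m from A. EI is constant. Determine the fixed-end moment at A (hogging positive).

M_A = 101.8 kN·m

Take the two fixed-end moments M_A, M_B as redundants; the released structure is the simple span AB.
Simple-span end rotations at A and B under the given loads:
  at A: triangular load, peak 33: 7w₀L³/(360EI) = 58.47/EI
  at B: triangular load, peak 33: w₀L³/(45EI) = 66.83/EI
  at A: point load 138 at a = 0.9: Pab(L + b)/(6LEI) = 134.1/EI
  at B: point load 138 at a = 0.9: Pab(L + a)/(6LEI) = 89.42/EI
  θ_A0 = 192.6/EI,  θ_B0 = 156.2/EI
Flexibility coefficients: a unit moment at one end gives L/(3EI) there and L/(6EI) at the far end, so f₁₁ = f₂₂ = 1.5/EI and f₁₂ = f₂₁ = 0.75/EI.
Compatibility — zero rotation at each built-in end:
  1.5 M_A + 0.75 M_B = 192.6
  0.75 M_A + 1.5 M_B = 156.2
Solving the pair gives M_A = 101.8 kN·m and M_B = 53.28 kN·m (hogging).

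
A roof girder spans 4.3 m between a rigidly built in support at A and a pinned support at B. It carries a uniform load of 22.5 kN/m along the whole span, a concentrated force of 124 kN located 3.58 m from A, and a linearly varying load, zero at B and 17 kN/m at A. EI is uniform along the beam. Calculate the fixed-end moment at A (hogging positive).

Remove the prop at B; the released (primary) structure is a cantilever built in at A.
Deflection at B on the released cantilever, summing each load's contribution:
  UDL 22.5: wL⁴/(8EI) = 961.5/EI
  point load 124 at a = 3.58: Pa²(3L − a)/(6EI) = 2469/EI
  triangular load, peak 17 at the fixed end: w₀L⁴/(30EI) = 193.7/EI
  δ_0 = 3624/EI
Tip deflection under a unit load at B: L³/(3EI) = 26.5/EI.
Compatibility at B: δ_0 − R_B·δ_{BB} = 0, so R_B = 3624/26.5 = 136.7 kN.
Moment equilibrium about A: M_A = Σ(load moments about A) − R_B·L = 704.3 − 136.7×4.3 = 116.3 kN·m.

M_A = 116.3 kN·m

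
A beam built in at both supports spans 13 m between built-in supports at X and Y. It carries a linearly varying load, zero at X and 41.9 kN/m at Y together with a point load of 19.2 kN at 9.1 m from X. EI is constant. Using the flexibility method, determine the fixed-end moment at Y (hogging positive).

M_Y = 390.7 kN·m

Take the two fixed-end moments M_X, M_Y as redundants; the released structure is the simple span XY.
End rotations of the released simple span under the applied load (×1/EI):
  at X: triangular load, peak 41.9: 7w₀L³/(360EI) = 1790/EI
  at Y: triangular load, peak 41.9: w₀L³/(45EI) = 2046/EI
  at X: point load 19.2 at a = 9.1: Pab(L + b)/(6LEI) = 147.6/EI
  at Y: point load 19.2 at a = 9.1: Pab(L + a)/(6LEI) = 193.1/EI
  θ_X0 = 1938/EI,  θ_Y0 = 2239/EI
Flexibility coefficients: a unit moment at one end gives L/(3EI) there and L/(6EI) at the far end, so f₁₁ = f₂₂ = 4.333/EI and f₁₂ = f₂₁ = 2.167/EI.
Compatibility — zero rotation at each built-in end:
  4.333 M_X + 2.167 M_Y = 1938
  2.167 M_X + 4.333 M_Y = 2239
Solving the pair gives M_X = 251.8 kN·m and M_Y = 390.7 kN·m (hogging).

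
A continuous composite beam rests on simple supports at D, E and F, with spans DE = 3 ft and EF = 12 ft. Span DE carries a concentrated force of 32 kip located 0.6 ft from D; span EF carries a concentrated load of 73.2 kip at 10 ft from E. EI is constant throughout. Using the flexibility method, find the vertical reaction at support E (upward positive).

R_E = 43.09 kip

Release continuity at E by inserting a hinge; the redundant is the internal moment M_E. The primary structure is two simply-supported spans DE and EF.
Discontinuity in slope at E on the released structure — sum the simple-span end rotations:
  span DE: point load 32 at a = 0.6: Pab(L + a)/(6LEI) = 9.216/EI
  span EF: point load 73.2 at a = 10: Pab(L + b)/(6LEI) = 284.7/EI
  relative rotation θ_0 = (9.216 + 284.7)/EI = 293.9/EI
A unit hogging moment at E produces rotation L₁/(3EI) + L₂/(3EI) = 5/EI.
Slope continuity at E: θ_0 = M_E·5/EI, so M_E = 293.9/5 = 58.78 kip·ft (hogging).
Span DE, ΣM about D with M_E applied at E: R_E^{DE}·3 = 19.2 + 58.78, so R_E^{DE} = 25.99 kip and R_D = 32 − 25.99 = 6.008 kip.
Span EF, ΣM about F: R_E^{EF}·12 = 146.4 + 58.78, so R_E^{EF} = 17.1 kip and R_F = 73.2 − 17.1 = 56.1 kip.
R_E = 25.99 + 17.1 = 43.09 kip.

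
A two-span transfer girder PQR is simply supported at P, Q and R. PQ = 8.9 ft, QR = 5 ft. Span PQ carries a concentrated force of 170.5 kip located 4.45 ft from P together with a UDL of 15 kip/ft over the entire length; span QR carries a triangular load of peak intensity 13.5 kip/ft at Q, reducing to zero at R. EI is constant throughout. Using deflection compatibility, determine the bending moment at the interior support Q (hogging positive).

Take M_Q as the redundant. Released structure: two simple spans PQ and QR with a hinge at Q.
Discontinuity in slope at Q on the released structure — sum the simple-span end rotations:
  span PQ: point load 170.5 at a = 4.45: Pab(L + a)/(6LEI) = 844.1/EI
  span PQ: UDL 15: wL³/(24EI) = 440.6/EI
  span QR: triangular load, peak 13.5: w₀L³/(45EI) = 37.5/EI
  relative rotation θ_0 = (1285 + 37.5)/EI = 1322/EI
A unit hogging moment at Q produces rotation L₁/(3EI) + L₂/(3EI) = 4.633/EI.
Slope continuity at Q: θ_0 = M_Q·4.633/EI, so M_Q = 1322/4.633 = 285.4 kip·ft (hogging).

M_Q = 285.4 kip·ft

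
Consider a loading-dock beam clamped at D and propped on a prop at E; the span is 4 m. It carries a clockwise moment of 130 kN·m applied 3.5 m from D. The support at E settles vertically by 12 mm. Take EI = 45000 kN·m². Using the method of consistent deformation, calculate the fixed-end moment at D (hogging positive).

Release the roller at E. Primary structure: cantilever fixed at D.
Free-end deflection of the primary structure under the applied loading (downward +):
  clockwise couple 130 at a = 3.5: M₀a(2L − a)/(2EI) = 1024/EI
Tip deflection under a unit load at E: L³/(3EI) = 21.33/EI.
With EI = 45000 kN·m²: δ_0 = 0.02275 m and δ_{EE} = 0.000474 m/kN.
Compatibility — the beam at E must follow the support down by 0.012 m: δ_0 − R_E·δ_{EE} = 0.012, so R_E = (0.02275 − 0.012)/0.000474 = 22.68 kN.
Moment equilibrium about D: M_D = Σ(load moments about D) − R_E·L = 130 − 22.68×4 = 39.3 kN·m.

M_D = 39.3 kN·m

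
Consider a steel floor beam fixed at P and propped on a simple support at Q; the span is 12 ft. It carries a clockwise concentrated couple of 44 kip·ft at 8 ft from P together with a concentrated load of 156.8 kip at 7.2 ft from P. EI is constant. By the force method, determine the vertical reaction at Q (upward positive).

R_Q = 72.63 kip

Choose R_Q as the redundant. The primary structure is the cantilever fixed at P.
Free-end deflection of the primary structure under the applied loading (downward +):
  clockwise couple 44 at a = 8: M₀a(2L − a)/(2EI) = 2816/EI
  point load 156.8 at a = 7.2: Pa²(3L − a)/(6EI) = 39017/EI
  δ_0 = 41833/EI
Flexibility coefficient — unit upward force at Q: δ_{QQ} = L³/(3EI) = 576/EI.
Compatibility at Q: δ_0 − R_Q·δ_{QQ} = 0, so R_Q = 41833/576 = 72.63 kip.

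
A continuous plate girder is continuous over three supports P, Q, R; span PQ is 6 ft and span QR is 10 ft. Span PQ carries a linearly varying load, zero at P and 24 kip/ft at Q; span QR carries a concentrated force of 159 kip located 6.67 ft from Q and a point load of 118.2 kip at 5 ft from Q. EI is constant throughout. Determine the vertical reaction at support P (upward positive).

Take M_Q as the redundant. Released structure: two simple spans PQ and QR with a hinge at Q.
End slopes at the hinge Q, treating each span as simply supported:
  span PQ: triangular load, peak 24: w₀L³/(45EI) = 115.2/EI
  span QR: point load 159 at a = 6.67: Pab(L + b)/(6LEI) = 784.6/EI
  span QR: point load 118.2 at a = 5: Pab(L + b)/(6LEI) = 738.8/EI
  relative rotation θ_0 = (115.2 + 1523)/EI = 1639/EI
A unit hogging moment at Q produces rotation L₁/(3EI) + L₂/(3EI) = 5.333/EI.
Compatibility: M_Q·(L₁+L₂)/(3EI) = θ_0, giving M_Q = 307.2 kip·ft (hogging).
Span PQ, ΣM about P with M_Q applied at Q: R_Q^{PQ}·6 = 288 + 307.2, so R_Q^{PQ} = 99.2 kip and R_P = 72 − 99.2 = -27.2 kip.

R_P = -27.2 kip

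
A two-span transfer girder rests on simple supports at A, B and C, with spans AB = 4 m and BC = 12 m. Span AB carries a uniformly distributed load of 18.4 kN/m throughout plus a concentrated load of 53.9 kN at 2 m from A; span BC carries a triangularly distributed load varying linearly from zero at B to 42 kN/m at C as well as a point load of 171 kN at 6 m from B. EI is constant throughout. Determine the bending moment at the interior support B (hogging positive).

M_B = 572.5 kN·m

Insert a hinge at B; M_B is the redundant, and each span becomes simply supported.
Discontinuity in slope at B on the released structure — sum the simple-span end rotations:
  span AB: UDL 18.4: wL³/(24EI) = 49.07/EI
  span AB: point load 53.9 at a = 2: Pab(L + a)/(6LEI) = 53.9/EI
  span BC: triangular load, peak 42: 7w₀L³/(360EI) = 1411/EI
  span BC: point load 171 at a = 6: Pab(L + b)/(6LEI) = 1539/EI
  relative rotation θ_0 = (103 + 2950)/EI = 3053/EI
A unit hogging moment at B produces rotation L₁/(3EI) + L₂/(3EI) = 5.333/EI.
Slope continuity at B: θ_0 = M_B·5.333/EI, so M_B = 3053/5.333 = 572.5 kN·m (hogging).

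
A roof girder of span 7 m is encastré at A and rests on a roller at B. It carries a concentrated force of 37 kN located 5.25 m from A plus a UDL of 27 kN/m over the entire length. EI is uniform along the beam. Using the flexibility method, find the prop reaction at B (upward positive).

Remove the prop at B; the released (primary) structure is a cantilever built in at A.
Downward deflection at the released point B due to the loads:
  point load 37 at a = 5.25: Pa²(3L − a)/(6EI) = 2677/EI
  UDL 27: wL⁴/(8EI) = 8103/EI
  δ_0 = 10780/EI
Tip deflection under a unit load at B: L³/(3EI) = 114.3/EI.
The prop prevents deflection at B: R_B = δ_0/δ_{BB} = 10780/114.3 = 94.29 kN.

R_B = 94.29 kN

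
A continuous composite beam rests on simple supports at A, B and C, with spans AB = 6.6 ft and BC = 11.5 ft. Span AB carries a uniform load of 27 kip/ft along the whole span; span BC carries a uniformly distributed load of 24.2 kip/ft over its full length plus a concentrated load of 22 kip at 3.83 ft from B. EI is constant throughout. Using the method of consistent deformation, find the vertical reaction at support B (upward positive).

R_B = 323.4 kip

Take M_B as the redundant. Released structure: two simple spans AB and BC with a hinge at B.
Discontinuity in slope at B on the released structure — sum the simple-span end rotations:
  span AB: UDL 27: wL³/(24EI) = 323.4/EI
  span BC: UDL 24.2: wL³/(24EI) = 1534/EI
  span BC: point load 22 at a = 3.83: Pab(L + b)/(6LEI) = 179.6/EI
  relative rotation θ_0 = (323.4 + 1713)/EI = 2037/EI
A unit hogging moment at B produces rotation L₁/(3EI) + L₂/(3EI) = 6.033/EI.
Compatibility: M_B·(L₁+L₂)/(3EI) = θ_0, giving M_B = 337.5 kip·ft (hogging).
Span AB, ΣM about A with M_B applied at B: R_B^{AB}·6.6 = 588.1 + 337.5, so R_B^{AB} = 140.2 kip and R_A = 178.2 − 140.2 = 37.96 kip.
Span BC, ΣM about C: R_B^{BC}·11.5 = 1769 + 337.5, so R_B^{BC} = 183.2 kip and R_C = 300.3 − 183.2 = 117.1 kip.
R_B = 140.2 + 183.2 = 323.4 kip.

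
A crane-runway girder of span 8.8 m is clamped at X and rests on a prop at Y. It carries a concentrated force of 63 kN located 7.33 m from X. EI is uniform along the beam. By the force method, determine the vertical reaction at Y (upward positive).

R_Y = 47.36 kN

Release the roller at Y. Primary structure: cantilever fixed at X.
Downward deflection at the released point Y due to the loads:
  point load 63 at a = 7.33: Pa²(3L − a)/(6EI) = 10758/EI
Tip deflection under a unit load at Y: L³/(3EI) = 227.2/EI.
The prop prevents deflection at Y: R_Y = δ_0/δ_{YY} = 10758/227.2 = 47.36 kN.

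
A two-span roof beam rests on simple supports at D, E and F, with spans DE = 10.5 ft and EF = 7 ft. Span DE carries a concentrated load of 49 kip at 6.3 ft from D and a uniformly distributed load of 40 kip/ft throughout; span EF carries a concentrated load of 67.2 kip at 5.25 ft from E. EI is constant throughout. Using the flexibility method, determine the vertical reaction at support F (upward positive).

Insert a hinge at E; M_E is the redundant, and each span becomes simply supported.
Rotations at E on the released spans (each span's end-slope, ×1/EI):
  span DE: point load 49 at a = 6.3: Pab(L + a)/(6LEI) = 345.7/EI
  span DE: UDL 40: wL³/(24EI) = 1929/EI
  span EF: point load 67.2 at a = 5.25: Pab(L + b)/(6LEI) = 128.6/EI
  relative rotation θ_0 = (2275 + 128.6)/EI = 2404/EI
A unit hogging moment at E produces rotation L₁/(3EI) + L₂/(3EI) = 5.833/EI.
Slope continuity at E: θ_0 = M_E·5.833/EI, so M_E = 2404/5.833 = 412.1 kip·ft (hogging).
Span EF, ΣM about F: R_E^{EF}·7 = 117.6 + 412.1, so R_E^{EF} = 75.67 kip and R_F = 67.2 − 75.67 = -8.467 kip.

R_F = -8.467 kip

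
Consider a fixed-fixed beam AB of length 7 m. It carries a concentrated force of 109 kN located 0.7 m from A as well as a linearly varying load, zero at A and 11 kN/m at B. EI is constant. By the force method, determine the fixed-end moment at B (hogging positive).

Release both end moments; the primary structure is a simply-supported span AB with redundants M_A and M_B.
Simple-span end rotations at A and B under the given loads:
  at A: point load 109 at a = 0.7: Pab(L + b)/(6LEI) = 152.2/EI
  at B: point load 109 at a = 0.7: Pab(L + a)/(6LEI) = 88.13/EI
  at A: triangular load, peak 11: 7w₀L³/(360EI) = 73.36/EI
  at B: triangular load, peak 11: w₀L³/(45EI) = 83.84/EI
  θ_A0 = 225.6/EI,  θ_B0 = 172/EI
Flexibility coefficients: a unit moment at one end gives L/(3EI) there and L/(6EI) at the far end, so f₁₁ = f₂₂ = 2.333/EI and f₁₂ = f₂₁ = 1.167/EI.
Compatibility — zero rotation at each built-in end:
  2.333 M_A + 1.167 M_B = 225.6
  1.167 M_A + 2.333 M_B = 172
Solving the pair gives M_A = 79.77 kN·m and M_B = 33.82 kN·m (hogging).

M_B = 33.82 kN·m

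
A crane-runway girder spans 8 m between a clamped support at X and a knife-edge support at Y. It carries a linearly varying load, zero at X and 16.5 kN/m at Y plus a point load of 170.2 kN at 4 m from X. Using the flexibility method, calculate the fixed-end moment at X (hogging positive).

Choose R_Y as the redundant. The primary structure is the cantilever fixed at X.
Primary-structure tip deflection at Y by superposition:
  triangular load, peak 16.5 at the free end: 11w₀L⁴/(120EI) = 6195/EI
  point load 170.2 at a = 4: Pa²(3L − a)/(6EI) = 9077/EI
  δ_0 = 15273/EI
Tip deflection under a unit load at Y: L³/(3EI) = 170.7/EI.
Compatibility at Y: δ_0 − R_Y·δ_{YY} = 0, so R_Y = 15273/170.7 = 89.49 kN.
Moment equilibrium about X: M_X = Σ(load moments about X) − R_Y·L = 1033 − 89.49×8 = 316.9 kN·m.

M_X = 316.9 kN·m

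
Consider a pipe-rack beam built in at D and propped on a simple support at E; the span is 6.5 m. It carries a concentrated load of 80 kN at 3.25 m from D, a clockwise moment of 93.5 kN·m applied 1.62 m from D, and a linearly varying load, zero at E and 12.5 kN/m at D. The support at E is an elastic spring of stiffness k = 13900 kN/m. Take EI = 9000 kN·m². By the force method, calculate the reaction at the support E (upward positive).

Remove the prop at E; the released (primary) structure is a cantilever built in at D.
Primary-structure tip deflection at E by superposition:
  point load 80 at a = 3.25: Pa²(3L − a)/(6EI) = 2289/EI
  clockwise couple 93.5 at a = 1.62: M₀a(2L − a)/(2EI) = 861.9/EI
  triangular load, peak 12.5 at the fixed end: w₀L⁴/(30EI) = 743.8/EI
  δ_0 = 3894/EI
Tip deflection under a unit load at E: L³/(3EI) = 91.54/EI.
With EI = 9000 kN·m²: δ_0 = 0.43269 m and δ_{EE} = 0.010171 m/kN.
Compatibility — the spring shortens by R_E/k under the reaction it provides: δ_0 − R_E·δ_{EE} = R_E/k. With 1/k = 0.000072 m/kN, R_E = δ_0 / (δ_{EE} + 1/k) = 0.43269 / (0.010171 + 0.000072) = 42.24 kN.

R_E = 42.24 kN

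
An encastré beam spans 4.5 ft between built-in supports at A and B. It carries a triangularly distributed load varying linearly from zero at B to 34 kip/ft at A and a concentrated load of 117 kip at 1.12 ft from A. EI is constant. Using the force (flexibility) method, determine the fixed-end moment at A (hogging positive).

M_A = 108.4 kip·ft

Release both end moments; the primary structure is a simply-supported span AB with redundants M_A and M_B.
On the primary (simply-supported) span, the end slopes from the loading are:
  at A: triangular load, peak 34: w₀L³/(45EI) = 68.85/EI
  at B: triangular load, peak 34: 7w₀L³/(360EI) = 60.24/EI
  at A: point load 117 at a = 1.12: Pab(L + b)/(6LEI) = 129.3/EI
  at B: point load 117 at a = 1.12: Pab(L + a)/(6LEI) = 92.19/EI
  θ_A0 = 198.1/EI,  θ_B0 = 152.4/EI
Flexibility coefficients: a unit moment at one end gives L/(3EI) there and L/(6EI) at the far end, so f₁₁ = f₂₂ = 1.5/EI and f₁₂ = f₂₁ = 0.75/EI.
Compatibility — zero rotation at each built-in end:
  1.5 M_A + 0.75 M_B = 198.1
  0.75 M_A + 1.5 M_B = 152.4
Solving the pair gives M_A = 108.4 kip·ft and M_B = 47.45 kip·ft (hogging).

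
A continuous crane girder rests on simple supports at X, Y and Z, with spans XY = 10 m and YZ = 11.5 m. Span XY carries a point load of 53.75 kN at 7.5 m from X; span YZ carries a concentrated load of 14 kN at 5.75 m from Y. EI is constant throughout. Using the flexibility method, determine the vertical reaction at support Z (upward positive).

Release continuity at Y by inserting a hinge; the redundant is the internal moment M_Y. The primary structure is two simply-supported spans XY and YZ.
Discontinuity in slope at Y on the released structure — sum the simple-span end rotations:
  span XY: point load 53.75 at a = 7.5: Pab(L + a)/(6LEI) = 293.9/EI
  span YZ: point load 14 at a = 5.75: Pab(L + b)/(6LEI) = 115.7/EI
  relative rotation θ_0 = (293.9 + 115.7)/EI = 409.7/EI
A unit hogging moment at Y produces rotation L₁/(3EI) + L₂/(3EI) = 7.167/EI.
Compatibility: M_Y·(L₁+L₂)/(3EI) = θ_0, giving M_Y = 57.16 kN·m (hogging).
Span YZ, ΣM about Z: R_Y^{YZ}·11.5 = 80.5 + 57.16, so R_Y^{YZ} = 11.97 kN and R_Z = 14 − 11.97 = 2.029 kN.

R_Z = 2.029 kN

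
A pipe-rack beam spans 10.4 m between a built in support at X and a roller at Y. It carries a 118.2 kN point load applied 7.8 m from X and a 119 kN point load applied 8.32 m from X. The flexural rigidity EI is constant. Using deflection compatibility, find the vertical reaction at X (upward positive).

Remove the prop at Y; the released (primary) structure is a cantilever built in at X.
Downward deflection at the released point Y due to the loads:
  point load 118.2 at a = 7.8: Pa²(3L − a)/(6EI) = 28046/EI
  point load 119 at a = 8.32: Pa²(3L − a)/(6EI) = 31412/EI
  δ_0 = 59458/EI
Flexibility coefficient — unit upward force at Y: δ_{YY} = L³/(3EI) = 375/EI.
Compatibility at Y: δ_0 − R_Y·δ_{YY} = 0, so R_Y = 59458/375 = 158.6 kN.
Vertical equilibrium: R_X = ΣP − R_Y = 237.2 − 158.6 = 78.63 kN.

R_X = 78.63 kN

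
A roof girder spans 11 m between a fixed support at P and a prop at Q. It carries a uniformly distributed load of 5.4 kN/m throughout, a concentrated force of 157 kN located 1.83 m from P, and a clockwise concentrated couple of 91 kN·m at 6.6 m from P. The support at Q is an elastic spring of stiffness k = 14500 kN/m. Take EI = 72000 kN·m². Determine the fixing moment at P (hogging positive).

M_P = 282.3 kN·m

Take the reaction at Q as the redundant and release it; the primary structure is a cantilever fixed at P.
Deflection at Q on the released cantilever, summing each load's contribution:
  UDL 5.4: wL⁴/(8EI) = 9883/EI
  point load 157 at a = 1.83: Pa²(3L − a)/(6EI) = 2731/EI
  clockwise couple 91 at a = 6.6: M₀a(2L − a)/(2EI) = 4625/EI
  δ_0 = 17239/EI
Tip deflection under a unit load at Q: L³/(3EI) = 443.7/EI.
With EI = 72000 kN·m²: δ_0 = 0.23943 m and δ_{QQ} = 0.006162 m/kN.
Compatibility — the spring shortens by R_Q/k under the reaction it provides: δ_0 − R_Q·δ_{QQ} = R_Q/k. With 1/k = 0.000069 m/kN, R_Q = δ_0 / (δ_{QQ} + 1/k) = 0.23943 / (0.006162 + 0.000069) = 38.43 kN.
Moment equilibrium about P: M_P = Σ(load moments about P) − R_Q·L = 705 − 38.43×11 = 282.3 kN·m.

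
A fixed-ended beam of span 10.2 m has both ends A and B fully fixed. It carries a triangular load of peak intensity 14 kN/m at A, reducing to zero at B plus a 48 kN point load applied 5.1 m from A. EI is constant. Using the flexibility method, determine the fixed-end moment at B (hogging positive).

Release both end moments; the primary structure is a simply-supported span AB with redundants M_A and M_B.
End rotations of the released simple span under the applied load (×1/EI):
  at A: triangular load, peak 14: w₀L³/(45EI) = 330.2/EI
  at B: triangular load, peak 14: 7w₀L³/(360EI) = 288.9/EI
  at A: point load 48 at a = 5.1: Pab(L + b)/(6LEI) = 312.1/EI
  at B: point load 48 at a = 5.1: Pab(L + a)/(6LEI) = 312.1/EI
  θ_A0 = 642.3/EI,  θ_B0 = 601/EI
Flexibility coefficients: a unit moment at one end gives L/(3EI) there and L/(6EI) at the far end, so f₁₁ = f₂₂ = 3.4/EI and f₁₂ = f₂₁ = 1.7/EI.
Compatibility — zero rotation at each built-in end:
  3.4 M_A + 1.7 M_B = 642.3
  1.7 M_A + 3.4 M_B = 601
Solving the pair gives M_A = 134 kN·m and M_B = 109.8 kN·m (hogging).

M_B = 109.8 kN·m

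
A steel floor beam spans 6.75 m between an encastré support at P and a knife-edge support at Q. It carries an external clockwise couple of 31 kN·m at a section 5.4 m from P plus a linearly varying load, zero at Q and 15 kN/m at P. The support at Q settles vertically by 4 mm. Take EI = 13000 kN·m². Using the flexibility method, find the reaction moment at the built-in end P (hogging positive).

Release the roller at Q. Primary structure: cantilever fixed at P.
Primary-structure tip deflection at Q by superposition:
  clockwise couple 31 at a = 5.4: M₀a(2L − a)/(2EI) = 678/EI
  triangular load, peak 15 at the fixed end: w₀L⁴/(30EI) = 1038/EI
  δ_0 = 1716/EI
Tip deflection under a unit load at Q: L³/(3EI) = 102.5/EI.
With EI = 13000 kN·m²: δ_0 = 0.132 m and δ_{QQ} = 0.007886 m/kN.
Compatibility — the beam at Q must follow the support down by 0.004 m: δ_0 − R_Q·δ_{QQ} = 0.004, so R_Q = (0.132 − 0.004)/0.007886 = 16.23 kN.
Moment equilibrium about P: M_P = Σ(load moments about P) − R_Q·L = 144.9 − 16.23×6.75 = 35.35 kN·m.

M_P = 35.35 kN·m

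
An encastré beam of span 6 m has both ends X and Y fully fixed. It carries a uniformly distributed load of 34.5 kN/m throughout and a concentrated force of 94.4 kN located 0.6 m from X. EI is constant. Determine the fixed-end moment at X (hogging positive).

M_X = 149.4 kN·m

Release both end moments; the primary structure is a simply-supported span XY with redundants M_X and M_Y.
Simple-span end rotations at X and Y under the given loads:
  at X: UDL 34.5: wL³/(24EI) = 310.5/EI
  at Y: UDL 34.5: wL³/(24EI) = 310.5/EI
  at X: point load 94.4 at a = 0.6: Pab(L + b)/(6LEI) = 96.85/EI
  at Y: point load 94.4 at a = 0.6: Pab(L + a)/(6LEI) = 56.07/EI
  θ_X0 = 407.4/EI,  θ_Y0 = 366.6/EI
Flexibility coefficients: a unit moment at one end gives L/(3EI) there and L/(6EI) at the far end, so f₁₁ = f₂₂ = 2/EI and f₁₂ = f₂₁ = 1/EI.
Compatibility — zero rotation at each built-in end:
  2 M_X + 1 M_Y = 407.4
  1 M_X + 2 M_Y = 366.6
Solving the pair gives M_X = 149.4 kN·m and M_Y = 108.6 kN·m (hogging).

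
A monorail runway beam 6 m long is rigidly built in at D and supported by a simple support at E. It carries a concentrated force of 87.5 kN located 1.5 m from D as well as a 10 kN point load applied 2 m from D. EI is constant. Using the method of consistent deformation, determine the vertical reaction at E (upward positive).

Remove the prop at E; the released (primary) structure is a cantilever built in at D.
Downward deflection at the released point E due to the loads:
  point load 87.5 at a = 1.5: Pa²(3L − a)/(6EI) = 541.4/EI
  point load 10 at a = 2: Pa²(3L − a)/(6EI) = 106.7/EI
  δ_0 = 648.1/EI
Flexibility coefficient — unit upward force at E: δ_{EE} = L³/(3EI) = 72/EI.
Compatibility at E: δ_0 − R_E·δ_{EE} = 0, so R_E = 648.1/72 = 9.001 kN.

R_E = 9.001 kN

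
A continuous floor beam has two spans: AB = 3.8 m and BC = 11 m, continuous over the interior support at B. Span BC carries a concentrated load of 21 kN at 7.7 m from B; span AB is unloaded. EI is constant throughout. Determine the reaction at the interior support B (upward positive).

Insert a hinge at B; M_B is the redundant, and each span becomes simply supported.
Rotations at B on the released spans (each span's end-slope, ×1/EI):
  span BC: point load 21 at a = 7.7: Pab(L + b)/(6LEI) = 115.6/EI
  relative rotation θ_0 = (0 + 115.6)/EI = 115.6/EI
A unit hogging moment at B produces rotation L₁/(3EI) + L₂/(3EI) = 4.933/EI.
Compatibility: M_B·(L₁+L₂)/(3EI) = θ_0, giving M_B = 23.44 kN·m (hogging).
Span AB, ΣM about A with M_B applied at B: R_B^{AB}·3.8 = 0 + 23.44, so R_B^{AB} = 6.167 kN and R_A = 0 − 6.167 = -6.167 kN.
Span BC, ΣM about C: R_B^{BC}·11 = 69.3 + 23.44, so R_B^{BC} = 8.431 kN and R_C = 21 − 8.431 = 12.57 kN.
R_B = 6.167 + 8.431 = 14.6 kN.

R_B = 14.6 kN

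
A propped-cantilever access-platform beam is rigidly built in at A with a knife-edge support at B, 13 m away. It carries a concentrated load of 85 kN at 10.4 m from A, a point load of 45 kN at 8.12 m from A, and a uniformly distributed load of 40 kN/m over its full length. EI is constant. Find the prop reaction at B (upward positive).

Take the reaction at B as the redundant and release it; the primary structure is a cantilever fixed at A.
Primary-structure tip deflection at B by superposition:
  point load 85 at a = 10.4: Pa²(3L − a)/(6EI) = 43823/EI
  point load 45 at a = 8.12: Pa²(3L − a)/(6EI) = 15270/EI
  UDL 40: wL⁴/(8EI) = 142805/EI
  δ_0 = 201898/EI
Tip deflection under a unit load at B: L³/(3EI) = 732.3/EI.
The prop prevents deflection at B: R_B = δ_0/δ_{BB} = 201898/732.3 = 275.7 kN.

R_B = 275.7 kN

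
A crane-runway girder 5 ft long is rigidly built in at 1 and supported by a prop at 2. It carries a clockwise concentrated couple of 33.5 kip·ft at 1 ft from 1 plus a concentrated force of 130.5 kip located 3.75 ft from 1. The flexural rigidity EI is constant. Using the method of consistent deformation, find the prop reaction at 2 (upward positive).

Take the reaction at 2 as the redundant and release it; the primary structure is a cantilever fixed at 1.
Primary-structure tip deflection at 2 by superposition:
  clockwise couple 33.5 at a = 1: M₀a(2L − a)/(2EI) = 150.8/EI
  point load 130.5 at a = 3.75: Pa²(3L − a)/(6EI) = 3441/EI
  δ_0 = 3592/EI
Flexibility coefficient — unit upward force at 2: δ_{22} = L³/(3EI) = 41.67/EI.
Compatibility at 2: δ_0 − R_2·δ_{22} = 0, so R_2 = 3592/41.67 = 86.2 kip.

R_2 = 86.2 kip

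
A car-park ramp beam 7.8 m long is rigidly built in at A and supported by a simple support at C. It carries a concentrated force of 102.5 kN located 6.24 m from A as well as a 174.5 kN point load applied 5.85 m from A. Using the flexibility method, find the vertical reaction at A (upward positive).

R_A = 94.41 kN

Take the reaction at C as the redundant and release it; the primary structure is a cantilever fixed at A.
Primary-structure tip deflection at C by superposition:
  point load 102.5 at a = 6.24: Pa²(3L − a)/(6EI) = 11415/EI
  point load 174.5 at a = 5.85: Pa²(3L − a)/(6EI) = 17468/EI
  δ_0 = 28882/EI
Tip deflection under a unit load at C: L³/(3EI) = 158.2/EI.
Compatibility at C: δ_0 − R_C·δ_{CC} = 0, so R_C = 28882/158.2 = 182.6 kN.
Vertical equilibrium: R_A = ΣP − R_C = 277 − 182.6 = 94.41 kN.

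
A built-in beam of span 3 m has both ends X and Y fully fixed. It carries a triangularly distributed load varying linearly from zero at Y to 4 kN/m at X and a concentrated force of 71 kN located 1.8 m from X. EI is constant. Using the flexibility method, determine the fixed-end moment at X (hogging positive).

M_X = 22.25 kN·m

Take the two fixed-end moments M_X, M_Y as redundants; the released structure is the simple span XY.
Simple-span end rotations at X and Y under the given loads:
  at X: triangular load, peak 4: w₀L³/(45EI) = 2.4/EI
  at Y: triangular load, peak 4: 7w₀L³/(360EI) = 2.1/EI
  at X: point load 71 at a = 1.8: Pab(L + b)/(6LEI) = 35.78/EI
  at Y: point load 71 at a = 1.8: Pab(L + a)/(6LEI) = 40.9/EI
  θ_X0 = 38.18/EI,  θ_Y0 = 43/EI
Flexibility coefficients: a unit moment at one end gives L/(3EI) there and L/(6EI) at the far end, so f₁₁ = f₂₂ = 1/EI and f₁₂ = f₂₁ = 0.5/EI.
Compatibility — zero rotation at each built-in end:
  1 M_X + 0.5 M_Y = 38.18
  0.5 M_X + 1 M_Y = 43
Solving the pair gives M_X = 22.25 kN·m and M_Y = 31.87 kN·m (hogging).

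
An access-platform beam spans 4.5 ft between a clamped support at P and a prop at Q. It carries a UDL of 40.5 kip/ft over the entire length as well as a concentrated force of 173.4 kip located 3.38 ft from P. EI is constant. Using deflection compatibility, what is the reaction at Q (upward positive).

Take the reaction at Q as the redundant and release it; the primary structure is a cantilever fixed at P.
Downward deflection at the released point Q due to the loads:
  UDL 40.5: wL⁴/(8EI) = 2076/EI
  point load 173.4 at a = 3.38: Pa²(3L − a)/(6EI) = 3341/EI
  δ_0 = 5417/EI
Flexibility coefficient — unit upward force at Q: δ_{QQ} = L³/(3EI) = 30.38/EI.
The prop prevents deflection at Q: R_Q = δ_0/δ_{QQ} = 5417/30.38 = 178.3 kip.

R_Q = 178.3 kip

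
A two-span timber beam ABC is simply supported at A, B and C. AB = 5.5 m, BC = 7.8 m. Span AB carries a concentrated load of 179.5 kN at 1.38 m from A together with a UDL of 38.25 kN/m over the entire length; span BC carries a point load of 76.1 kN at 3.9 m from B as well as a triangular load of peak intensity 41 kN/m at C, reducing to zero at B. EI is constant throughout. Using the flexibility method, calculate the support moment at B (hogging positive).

M_B = 258.4 kN·m

Insert a hinge at B; M_B is the redundant, and each span becomes simply supported.
Discontinuity in slope at B on the released structure — sum the simple-span end rotations:
  span AB: point load 179.5 at a = 1.38: Pab(L + a)/(6LEI) = 212.8/EI
  span AB: UDL 38.25: wL³/(24EI) = 265.2/EI
  span BC: point load 76.1 at a = 3.9: Pab(L + b)/(6LEI) = 289.4/EI
  span BC: triangular load, peak 41: 7w₀L³/(360EI) = 378.3/EI
  relative rotation θ_0 = (477.9 + 667.7)/EI = 1146/EI
A unit hogging moment at B produces rotation L₁/(3EI) + L₂/(3EI) = 4.433/EI.
Compatibility: M_B·(L₁+L₂)/(3EI) = θ_0, giving M_B = 258.4 kN·m (hogging).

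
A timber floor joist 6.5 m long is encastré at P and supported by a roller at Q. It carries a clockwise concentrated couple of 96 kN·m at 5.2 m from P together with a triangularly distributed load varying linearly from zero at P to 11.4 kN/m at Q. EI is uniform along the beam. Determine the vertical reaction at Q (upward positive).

Take the reaction at Q as the redundant and release it; the primary structure is a cantilever fixed at P.
Deflection at Q on the released cantilever, summing each load's contribution:
  clockwise couple 96 at a = 5.2: M₀a(2L − a)/(2EI) = 1947/EI
  triangular load, peak 11.4 at the free end: 11w₀L⁴/(120EI) = 1865/EI
  δ_0 = 3812/EI
Tip deflection under a unit load at Q: L³/(3EI) = 91.54/EI.
The prop prevents deflection at Q: R_Q = δ_0/δ_{QQ} = 3812/91.54 = 41.65 kN.

R_Q = 41.65 kN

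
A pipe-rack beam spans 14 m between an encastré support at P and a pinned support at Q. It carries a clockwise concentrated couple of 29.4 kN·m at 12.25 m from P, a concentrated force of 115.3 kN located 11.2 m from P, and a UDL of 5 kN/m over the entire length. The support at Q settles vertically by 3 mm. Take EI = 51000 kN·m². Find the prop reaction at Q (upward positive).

Take the reaction at Q as the redundant and release it; the primary structure is a cantilever fixed at P.
Downward deflection at the released point Q due to the loads:
  clockwise couple 29.4 at a = 12.25: M₀a(2L − a)/(2EI) = 2836/EI
  point load 115.3 at a = 11.2: Pa²(3L − a)/(6EI) = 74245/EI
  UDL 5: wL⁴/(8EI) = 24010/EI
  δ_0 = 101091/EI
Flexibility coefficient — unit upward force at Q: δ_{QQ} = L³/(3EI) = 914.7/EI.
With EI = 51000 kN·m²: δ_0 = 1.9822 m and δ_{QQ} = 0.017935 m/kN.
Compatibility — the beam at Q must follow the support down by 0.003 m: δ_0 − R_Q·δ_{QQ} = 0.003, so R_Q = (1.9822 − 0.003)/0.017935 = 110.4 kN.

R_Q = 110.4 kN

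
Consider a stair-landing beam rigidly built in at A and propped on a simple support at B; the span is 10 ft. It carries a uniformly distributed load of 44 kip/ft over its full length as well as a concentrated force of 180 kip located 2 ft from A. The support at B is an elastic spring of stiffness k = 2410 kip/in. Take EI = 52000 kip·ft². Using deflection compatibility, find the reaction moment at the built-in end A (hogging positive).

M_A = 818.6 kip·ft

Choose R_B as the redundant. The primary structure is the cantilever fixed at A.
Downward deflection at the released point B due to the loads:
  UDL 44: wL⁴/(8EI) = 55000/EI
  point load 180 at a = 2: Pa²(3L − a)/(6EI) = 3360/EI
  δ_0 = 58360/EI
Flexibility coefficient — unit upward force at B: δ_{BB} = L³/(3EI) = 333.3/EI.
With EI = 52000 kip·ft²: δ_0 = 1.1223 ft and δ_{BB} = 0.00641 ft/kip.
Compatibility — the spring shortens by R_B/k under the reaction it provides: δ_0 − R_B·δ_{BB} = R_B/k. With 1/k = 1/(2410×12) ft/kip = 0.000035 ft/kip, R_B = δ_0 / (δ_{BB} + 1/k) = 1.1223 / (0.00641 + 0.000035) = 174.1 kip.
Moment equilibrium about A: M_A = Σ(load moments about A) − R_B·L = 2560 − 174.1×10 = 818.6 kip·ft.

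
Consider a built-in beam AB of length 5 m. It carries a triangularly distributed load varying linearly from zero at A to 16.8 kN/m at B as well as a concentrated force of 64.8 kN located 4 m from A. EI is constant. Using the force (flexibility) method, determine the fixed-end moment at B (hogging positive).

M_B = 62.47 kN·m

Take the two fixed-end moments M_A, M_B as redundants; the released structure is the simple span AB.
End rotations of the released simple span under the applied load (×1/EI):
  at A: triangular load, peak 16.8: 7w₀L³/(360EI) = 40.83/EI
  at B: triangular load, peak 16.8: w₀L³/(45EI) = 46.67/EI
  at A: point load 64.8 at a = 4: Pab(L + b)/(6LEI) = 51.84/EI
  at B: point load 64.8 at a = 4: Pab(L + a)/(6LEI) = 77.76/EI
  θ_A0 = 92.67/EI,  θ_B0 = 124.4/EI
Flexibility coefficients: a unit moment at one end gives L/(3EI) there and L/(6EI) at the far end, so f₁₁ = f₂₂ = 1.667/EI and f₁₂ = f₂₁ = 0.8333/EI.
Compatibility — zero rotation at each built-in end:
  1.667 M_A + 0.8333 M_B = 92.67
  0.8333 M_A + 1.667 M_B = 124.4
Solving the pair gives M_A = 24.37 kN·m and M_B = 62.47 kN·m (hogging).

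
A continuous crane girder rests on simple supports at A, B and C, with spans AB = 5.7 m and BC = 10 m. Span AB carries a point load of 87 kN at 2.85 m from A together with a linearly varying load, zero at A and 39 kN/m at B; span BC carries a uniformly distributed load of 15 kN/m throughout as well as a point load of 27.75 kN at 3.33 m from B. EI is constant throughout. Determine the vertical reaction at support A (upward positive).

Release continuity at B by inserting a hinge; the redundant is the internal moment M_B. The primary structure is two simply-supported spans AB and BC.
End slopes at the hinge B, treating each span as simply supported:
  span AB: point load 87 at a = 2.85: Pab(L + a)/(6LEI) = 176.7/EI
  span AB: triangular load, peak 39: w₀L³/(45EI) = 160.5/EI
  span BC: UDL 15: wL³/(24EI) = 625/EI
  span BC: point load 27.75 at a = 3.33: Pab(L + b)/(6LEI) = 171.2/EI
  relative rotation θ_0 = (337.2 + 796.2)/EI = 1133/EI
A unit hogging moment at B produces rotation L₁/(3EI) + L₂/(3EI) = 5.233/EI.
Slope continuity at B: θ_0 = M_B·5.233/EI, so M_B = 1133/5.233 = 216.6 kN·m (hogging).
Span AB, ΣM about A with M_B applied at B: R_B^{AB}·5.7 = 670.3 + 216.6, so R_B^{AB} = 155.6 kN and R_A = 198.2 − 155.6 = 42.55 kN.

R_A = 42.55 kN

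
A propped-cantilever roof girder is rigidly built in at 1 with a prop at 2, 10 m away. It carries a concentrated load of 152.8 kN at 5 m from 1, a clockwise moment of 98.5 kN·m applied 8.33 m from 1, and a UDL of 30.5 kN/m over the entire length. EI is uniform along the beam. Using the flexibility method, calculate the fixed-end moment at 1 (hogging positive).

Choose R_2 as the redundant. The primary structure is the cantilever fixed at 1.
Downward deflection at the released point 2 due to the loads:
  point load 152.8 at a = 5: Pa²(3L − a)/(6EI) = 15917/EI
  clockwise couple 98.5 at a = 8.33: M₀a(2L − a)/(2EI) = 4788/EI
  UDL 30.5: wL⁴/(8EI) = 38125/EI
  δ_0 = 58829/EI
Tip deflection under a unit load at 2: L³/(3EI) = 333.3/EI.
Compatibility at 2: δ_0 − R_2·δ_{22} = 0, so R_2 = 58829/333.3 = 176.5 kN.
Moment equilibrium about 1: M_1 = Σ(load moments about 1) − R_2·L = 2388 − 176.5×10 = 622.6 kN·m.

M_1 = 622.6 kN·m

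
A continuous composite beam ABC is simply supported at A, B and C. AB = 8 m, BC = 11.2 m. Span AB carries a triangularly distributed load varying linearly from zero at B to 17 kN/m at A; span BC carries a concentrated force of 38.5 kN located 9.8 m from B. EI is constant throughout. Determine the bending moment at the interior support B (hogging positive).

M_B = 41.92 kN·m

Take M_B as the redundant. Released structure: two simple spans AB and BC with a hinge at B.
End slopes at the hinge B, treating each span as simply supported:
  span AB: triangular load, peak 17: 7w₀L³/(360EI) = 169.2/EI
  span BC: point load 38.5 at a = 9.8: Pab(L + b)/(6LEI) = 99.04/EI
  relative rotation θ_0 = (169.2 + 99.04)/EI = 268.3/EI
A unit hogging moment at B produces rotation L₁/(3EI) + L₂/(3EI) = 6.4/EI.
Slope continuity at B: θ_0 = M_B·6.4/EI, so M_B = 268.3/6.4 = 41.92 kN·m (hogging).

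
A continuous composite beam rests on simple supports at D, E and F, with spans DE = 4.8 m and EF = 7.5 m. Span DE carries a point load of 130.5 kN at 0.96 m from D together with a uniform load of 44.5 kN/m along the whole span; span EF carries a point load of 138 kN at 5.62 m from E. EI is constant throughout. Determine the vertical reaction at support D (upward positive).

Release continuity at E by inserting a hinge; the redundant is the internal moment M_E. The primary structure is two simply-supported spans DE and EF.
End slopes at the hinge E, treating each span as simply supported:
  span DE: point load 130.5 at a = 0.96: Pab(L + a)/(6LEI) = 96.22/EI
  span DE: UDL 44.5: wL³/(24EI) = 205.1/EI
  span EF: point load 138 at a = 5.62: Pab(L + b)/(6LEI) = 303.9/EI
  relative rotation θ_0 = (301.3 + 303.9)/EI = 605.2/EI
A unit hogging moment at E produces rotation L₁/(3EI) + L₂/(3EI) = 4.1/EI.
Compatibility: M_E·(L₁+L₂)/(3EI) = θ_0, giving M_E = 147.6 kN·m (hogging).
Span DE, ΣM about D with M_E applied at E: R_E^{DE}·4.8 = 637.9 + 147.6, so R_E^{DE} = 163.7 kN and R_D = 344.1 − 163.7 = 180.4 kN.

R_D = 180.4 kN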